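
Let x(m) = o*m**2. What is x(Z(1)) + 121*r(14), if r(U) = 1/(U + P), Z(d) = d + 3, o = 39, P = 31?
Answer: 28201/45 ≈ 626.69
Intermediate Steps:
Z(d) = 3 + d
x(m) = 39*m**2
r(U) = 1/(31 + U) (r(U) = 1/(U + 31) = 1/(31 + U))
x(Z(1)) + 121*r(14) = 39*(3 + 1)**2 + 121/(31 + 14) = 39*4**2 + 121/45 = 39*16 + 121*(1/45) = 624 + 121/45 = 28201/45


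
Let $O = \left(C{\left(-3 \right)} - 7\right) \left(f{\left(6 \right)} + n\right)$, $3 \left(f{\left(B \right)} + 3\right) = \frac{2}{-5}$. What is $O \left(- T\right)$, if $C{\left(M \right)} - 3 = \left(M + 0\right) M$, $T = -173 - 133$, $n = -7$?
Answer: $-15504$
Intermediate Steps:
$f{\left(B \right)} = - \frac{47}{15}$ ($f{\left(B \right)} = -3 + \frac{2 \frac{1}{-5}}{3} = -3 + \frac{2 \left(- \frac{1}{5}\right)}{3} = -3 + \frac{1}{3} \left(- \frac{2}{5}\right) = -3 - \frac{2}{15} = - \frac{47}{15}$)
$T = -306$
$C{\left(M \right)} = 3 + M^{2}$ ($C{\left(M \right)} = 3 + \left(M + 0\right) M = 3 + M M = 3 + M^{2}$)
$O = - \frac{152}{3}$ ($O = \left(\left(3 + \left(-3\right)^{2}\right) - 7\right) \left(- \frac{47}{15} - 7\right) = \left(\left(3 + 9\right) - 7\right) \left(- \frac{152}{15}\right) = \left(12 - 7\right) \left(- \frac{152}{15}\right) = 5 \left(- \frac{152}{15}\right) = - \frac{152}{3} \approx -50.667$)
$O \left(- T\right) = - \frac{152 \left(\left(-1\right) \left(-306\right)\right)}{3} = \left(- \frac{152}{3}\right) 306 = -15504$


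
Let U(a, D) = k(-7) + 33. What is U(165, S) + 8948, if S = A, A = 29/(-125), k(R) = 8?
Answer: 8989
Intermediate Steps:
A = -29/125 (A = 29*(-1/125) = -29/125 ≈ -0.23200)
S = -29/125 ≈ -0.23200
U(a, D) = 41 (U(a, D) = 8 + 33 = 41)
U(165, S) + 8948 = 41 + 8948 = 8989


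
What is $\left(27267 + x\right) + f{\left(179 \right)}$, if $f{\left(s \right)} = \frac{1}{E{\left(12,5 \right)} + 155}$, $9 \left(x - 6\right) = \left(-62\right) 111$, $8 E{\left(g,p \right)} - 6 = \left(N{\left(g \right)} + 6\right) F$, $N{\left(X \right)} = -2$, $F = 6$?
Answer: $\frac{50498387}{1905} \approx 26508.0$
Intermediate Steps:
$E{\left(g,p \right)} = \frac{15}{4}$ ($E{\left(g,p \right)} = \frac{3}{4} + \frac{\left(-2 + 6\right) 6}{8} = \frac{3}{4} + \frac{4 \cdot 6}{8} = \frac{3}{4} + \frac{1}{8} \cdot 24 = \frac{3}{4} + 3 = \frac{15}{4}$)
$x = - \frac{2276}{3}$ ($x = 6 + \frac{\left(-62\right) 111}{9} = 6 + \frac{1}{9} \left(-6882\right) = 6 - \frac{2294}{3} = - \frac{2276}{3} \approx -758.67$)
$f{\left(s \right)} = \frac{4}{635}$ ($f{\left(s \right)} = \frac{1}{\frac{15}{4} + 155} = \frac{1}{\frac{635}{4}} = \frac{4}{635}$)
$\left(27267 + x\right) + f{\left(179 \right)} = \left(27267 - \frac{2276}{3}\right) + \frac{4}{635} = \frac{79525}{3} + \frac{4}{635} = \frac{50498387}{1905}$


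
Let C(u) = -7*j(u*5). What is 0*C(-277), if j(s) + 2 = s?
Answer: 0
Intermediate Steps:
j(s) = -2 + s
C(u) = 14 - 35*u (C(u) = -7*(-2 + u*5) = -7*(-2 + 5*u) = 14 - 35*u)
0*C(-277) = 0*(14 - 35*(-277)) = 0*(14 + 9695) = 0*9709 = 0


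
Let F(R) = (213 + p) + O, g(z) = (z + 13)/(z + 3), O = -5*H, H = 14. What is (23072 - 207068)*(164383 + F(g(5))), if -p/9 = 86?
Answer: -30129712992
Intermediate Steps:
p = -774 (p = -9*86 = -774)
O = -70 (O = -5*14 = -70)
g(z) = (13 + z)/(3 + z)
F(R) = -631 (F(R) = (213 - 774) - 70 = -561 - 70 = -631)
(23072 - 207068)*(164383 + F(g(5))) = (23072 - 207068)*(164383 - 631) = -183996*163752 = -30129712992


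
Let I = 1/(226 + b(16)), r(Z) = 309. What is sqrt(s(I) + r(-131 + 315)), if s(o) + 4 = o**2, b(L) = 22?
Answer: sqrt(18758721)/248 ≈ 17.464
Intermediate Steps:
I = 1/248 (I = 1/(226 + 22) = 1/248 ≈ 0.0040323)
s(o) = -4 + o**2
sqrt(s(I) + r(-131 + 315)) = sqrt((-4 + (1/248)**2) + 309) = sqrt((-4 + 1/61504) + 309) = sqrt(-246015/61504 + 309) = sqrt(18758721/61504) = sqrt(18758721)/248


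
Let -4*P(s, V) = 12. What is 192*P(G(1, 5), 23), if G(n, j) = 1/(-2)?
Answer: -576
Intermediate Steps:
G(n, j) = -½
P(s, V) = -3 (P(s, V) = -¼*12 = -3)
192*P(G(1, 5), 23) = 192*(-3) = -576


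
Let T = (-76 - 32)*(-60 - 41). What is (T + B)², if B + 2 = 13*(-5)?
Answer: 117527281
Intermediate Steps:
T = 10908 (T = -108*(-101) = 10908)
B = -67 (B = -2 + 13*(-5) = -2 - 65 = -67)
(T + B)² = (10908 - 67)² = 10841² = 117527281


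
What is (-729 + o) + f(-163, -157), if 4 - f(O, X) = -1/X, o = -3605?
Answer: -679811/157 ≈ -4330.0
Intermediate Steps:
f(O, X) = 4 + 1/X (f(O, X) = 4 - (-1)/X = 4 + 1/X)
(-729 + o) + f(-163, -157) = (-729 - 3605) + (4 + 1/(-157)) = -4334 + (4 - 1/157) = -4334 + 627/157 = -679811/157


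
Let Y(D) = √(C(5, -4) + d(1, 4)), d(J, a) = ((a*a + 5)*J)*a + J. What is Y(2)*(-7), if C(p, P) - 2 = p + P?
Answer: -14*√22 ≈ -65.666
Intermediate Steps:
C(p, P) = 2 + P + p (C(p, P) = 2 + (p + P) = 2 + (P + p) = 2 + P + p)
d(J, a) = J + J*a*(5 + a²) (d(J, a) = ((a² + 5)*J)*a + J = ((5 + a²)*J)*a + J = (J*(5 + a²))*a + J = J*a*(5 + a²) + J = J + J*a*(5 + a²))
Y(D) = 2*√22 (Y(D) = √((2 - 4 + 5) + 1*(1 + 4³ + 5*4)) = √(3 + 1*(1 + 64 + 20)) = √(3 + 1*85) = √(3 + 85) = √88 = 2*√22)
Y(2)*(-7) = (2*√22)*(-7) = -14*√22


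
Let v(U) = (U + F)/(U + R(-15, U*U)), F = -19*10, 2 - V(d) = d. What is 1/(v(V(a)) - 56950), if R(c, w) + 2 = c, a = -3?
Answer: -12/683215 ≈ -1.7564e-5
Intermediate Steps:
V(d) = 2 - d
R(c, w) = -2 + c
F = -190
v(U) = (-190 + U)/(-17 + U) (v(U) = (U - 190)/(U + (-2 - 15)) = (-190 + U)/(U - 17) = (-190 + U)/(-17 + U))
1/(v(V(a)) - 56950) = 1/((-190 + (2 - 1*(-3)))/(-17 + (2 - 1*(-3))) - 56950) = 1/((-190 + (2 + 3))/(-17 + (2 + 3)) - 56950) = 1/((-190 + 5)/(-17 + 5) - 56950) = 1/(-185/(-12) - 56950) = 1/(-1/12*(-185) - 56950) = 1/(185/12 - 56950) = 1/(-683215/12) = -12/683215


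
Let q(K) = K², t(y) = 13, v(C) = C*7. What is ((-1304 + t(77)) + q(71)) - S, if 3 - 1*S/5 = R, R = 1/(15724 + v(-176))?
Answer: 54127625/14492 ≈ 3735.0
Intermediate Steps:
v(C) = 7*C
R = 1/14492 (R = 1/(15724 + 7*(-176)) = 1/(15724 - 1232) = 1/14492 ≈ 6.9004e-5)
S = 217375/14492 (S = 15 - 5*1/14492 = 15 - 5/14492 = 217375/14492 ≈ 15.000)
((-1304 + t(77)) + q(71)) - S = ((-1304 + 13) + 71²) - 1*217375/14492 = (-1291 + 5041) - 217375/14492 = 3750 - 217375/14492 = 54127625/14492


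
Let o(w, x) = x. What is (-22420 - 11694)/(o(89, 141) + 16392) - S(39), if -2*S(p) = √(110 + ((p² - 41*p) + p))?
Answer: -34114/16533 + √71/2 ≈ 2.1497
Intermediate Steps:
S(p) = -√(110 + p² - 40*p)/2 (S(p) = -√(110 + ((p² - 41*p) + p))/2 = -√(110 + (p² - 40*p))/2 = -√(110 + p² - 40*p)/2)
(-22420 - 11694)/(o(89, 141) + 16392) - S(39) = (-22420 - 11694)/(141 + 16392) - (-1)*√(110 + 39² - 40*39)/2 = -34114/16533 - (-1)*√(110 + 1521 - 1560)/2 = -34114*1/16533 - (-1)*√71/2 = -34114/16533 + √71/2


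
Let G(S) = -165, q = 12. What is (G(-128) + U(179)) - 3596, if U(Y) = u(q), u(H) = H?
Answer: -3749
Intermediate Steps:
U(Y) = 12
(G(-128) + U(179)) - 3596 = (-165 + 12) - 3596 = -153 - 3596 = -3749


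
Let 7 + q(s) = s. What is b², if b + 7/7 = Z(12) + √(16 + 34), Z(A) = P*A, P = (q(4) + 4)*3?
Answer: 1275 + 350*√2 ≈ 1770.0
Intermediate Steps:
q(s) = -7 + s
P = 3 (P = ((-7 + 4) + 4)*3 = (-3 + 4)*3 = 1*3 = 3)
Z(A) = 3*A
b = 35 + 5*√2 (b = -1 + (3*12 + √(16 + 34)) = -1 + (36 + √50) = -1 + (36 + 5*√2) = 35 + 5*√2 ≈ 42.071)
b² = (35 + 5*√2)²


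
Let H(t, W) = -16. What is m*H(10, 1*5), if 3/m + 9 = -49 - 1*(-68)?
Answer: -24/5 ≈ -4.8000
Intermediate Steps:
m = 3/10 (m = 3/(-9 + (-49 - 1*(-68))) = 3/(-9 + (-49 + 68)) = 3/(-9 + 19) = 3/10 ≈ 0.30000)
m*H(10, 1*5) = (3/10)*(-16) = -24/5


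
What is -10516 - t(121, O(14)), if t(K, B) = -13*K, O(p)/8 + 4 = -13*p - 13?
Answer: -8943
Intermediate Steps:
O(p) = -136 - 104*p (O(p) = -32 + 8*(-13*p - 13) = -32 + 8*(-13 - 13*p) = -32 + (-104 - 104*p) = -136 - 104*p)
-10516 - t(121, O(14)) = -10516 - (-13)*121 = -10516 - 1*(-1573) = -10516 + 1573 = -8943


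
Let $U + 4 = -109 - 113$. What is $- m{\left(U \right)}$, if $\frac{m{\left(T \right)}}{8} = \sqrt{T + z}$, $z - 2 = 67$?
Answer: $- 8 i \sqrt{157} \approx - 100.24 i$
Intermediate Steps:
$z = 69$ ($z = 2 + 67 = 69$)
$U = -226$ ($U = -4 - 222 = -226$)
$m{\left(T \right)} = 8 \sqrt{69 + T}$ ($m{\left(T \right)} = 8 \sqrt{T + 69} = 8 \sqrt{69 + T}$)
$- m{\left(U \right)} = - 8 \sqrt{69 - 226} = - 8 \sqrt{-157} = - 8 i \sqrt{157}$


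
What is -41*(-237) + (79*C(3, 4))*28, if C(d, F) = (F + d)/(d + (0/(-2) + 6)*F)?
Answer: 277843/27 ≈ 10290.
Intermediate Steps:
C(d, F) = (F + d)/(d + 6*F) (C(d, F) = (F + d)/(d + (0*(-½) + 6)*F) = (F + d)/(d + (0 + 6)*F) = (F + d)/(d + 6*F))
-41*(-237) + (79*C(3, 4))*28 = -41*(-237) + (79*((4 + 3)/(3 + 6*4)))*28 = 9717 + (79*(7/(3 + 24)))*28 = 9717 + (79*(7/27))*28 = 9717 + (553/27)*28 = 9717 + 15484/27 = 277843/27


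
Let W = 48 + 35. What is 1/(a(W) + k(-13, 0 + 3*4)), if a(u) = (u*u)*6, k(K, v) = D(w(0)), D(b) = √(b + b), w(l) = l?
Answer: 1/41334 ≈ 2.4193e-5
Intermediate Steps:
W = 83
D(b) = √2*√b (D(b) = √(2*b) = √2*√b)
k(K, v) = 0 (k(K, v) = √2*√0 = √2*0 = 0)
a(u) = 6*u² (a(u) = u²*6 = 6*u²)
1/(a(W) + k(-13, 0 + 3*4)) = 1/(6*83² + 0) = 1/(6*6889 + 0) = 1/(41334 + 0) = 1/41334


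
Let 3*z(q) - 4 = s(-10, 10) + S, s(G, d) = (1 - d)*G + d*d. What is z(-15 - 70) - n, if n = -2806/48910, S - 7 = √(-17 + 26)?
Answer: 1664343/24455 ≈ 68.057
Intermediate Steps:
S = 10 (S = 7 + √(-17 + 26) = 7 + √9 = 7 + 3 = 10)
s(G, d) = d² + G*(1 - d) (s(G, d) = G*(1 - d) + d² = d² + G*(1 - d))
z(q) = 68 (z(q) = 4/3 + ((-10 + 10² - 1*(-10)*10) + 10)/3 = 4/3 + ((-10 + 100 + 100) + 10)/3 = 4/3 + (190 + 10)/3 = 4/3 + (⅓)*200 = 4/3 + 200/3 = 68)
n = -1403/24455 (n = -2806*1/48910 = -1403/24455 ≈ -0.057371)
z(-15 - 70) - n = 68 - 1*(-1403/24455) = 68 + 1403/24455 = 1664343/24455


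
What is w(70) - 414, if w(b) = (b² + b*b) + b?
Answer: 9456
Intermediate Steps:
w(b) = b + 2*b² (w(b) = (b² + b²) + b = 2*b² + b = b + 2*b²)
w(70) - 414 = 70*(1 + 2*70) - 414 = 70*(1 + 140) - 414 = 70*141 - 414 = 9870 - 414 = 9456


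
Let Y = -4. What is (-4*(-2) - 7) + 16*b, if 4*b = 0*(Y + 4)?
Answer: 1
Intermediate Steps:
b = 0 (b = (0*(-4 + 4))/4 = (0*0)/4 = (¼)*0 = 0)
(-4*(-2) - 7) + 16*b = (-4*(-2) - 7) + 16*0 = (8 - 7) + 0 = 1 + 0 = 1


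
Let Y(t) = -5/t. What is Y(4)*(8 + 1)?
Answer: -45/4 ≈ -11.250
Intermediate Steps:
Y(4)*(8 + 1) = (-5/4)*(8 + 1) = -5*¼*9 = -5/4*9 = -45/4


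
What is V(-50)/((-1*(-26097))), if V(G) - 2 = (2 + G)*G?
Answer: 2402/26097 ≈ 0.092041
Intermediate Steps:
V(G) = 2 + G*(2 + G) (V(G) = 2 + (2 + G)*G = 2 + G*(2 + G))
V(-50)/((-1*(-26097))) = (2 + (-50)² + 2*(-50))/((-1*(-26097))) = (2 + 2500 - 100)/26097 = 2402*(1/26097) = 2402/26097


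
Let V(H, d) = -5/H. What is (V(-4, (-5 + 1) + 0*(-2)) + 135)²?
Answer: 297025/16 ≈ 18564.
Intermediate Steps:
(V(-4, (-5 + 1) + 0*(-2)) + 135)² = (-5/(-4) + 135)² = (-5*(-¼) + 135)² = (5/4 + 135)² = (545/4)² = 297025/16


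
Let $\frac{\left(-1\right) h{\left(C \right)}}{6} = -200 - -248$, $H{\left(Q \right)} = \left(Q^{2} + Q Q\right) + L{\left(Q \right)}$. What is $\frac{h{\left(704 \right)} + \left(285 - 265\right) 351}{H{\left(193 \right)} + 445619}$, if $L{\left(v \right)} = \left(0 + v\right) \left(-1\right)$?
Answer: $\frac{561}{43327} \approx 0.012948$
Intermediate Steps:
$L{\left(v \right)} = - v$ ($L{\left(v \right)} = v \left(-1\right) = - v$)
$H{\left(Q \right)} = - Q + 2 Q^{2}$ ($H{\left(Q \right)} = \left(Q^{2} + Q Q\right) - Q = \left(Q^{2} + Q^{2}\right) - Q = 2 Q^{2} - Q = - Q + 2 Q^{2}$)
$h{\left(C \right)} = -288$ ($h{\left(C \right)} = - 6 \left(-200 - -248\right) = - 6 \left(-200 + 248\right) = \left(-6\right) 48 = -288$)
$\frac{h{\left(704 \right)} + \left(285 - 265\right) 351}{H{\left(193 \right)} + 445619} = \frac{-288 + \left(285 - 265\right) 351}{193 \left(-1 + 2 \cdot 193\right) + 445619} = \frac{-288 + 20 \cdot 351}{193 \left(-1 + 386\right) + 445619} = \frac{-288 + 7020}{193 \cdot 385 + 445619} = \frac{6732}{74305 + 445619} = \frac{6732}{519924} = 6732 \cdot \frac{1}{519924} = \frac{561}{43327}$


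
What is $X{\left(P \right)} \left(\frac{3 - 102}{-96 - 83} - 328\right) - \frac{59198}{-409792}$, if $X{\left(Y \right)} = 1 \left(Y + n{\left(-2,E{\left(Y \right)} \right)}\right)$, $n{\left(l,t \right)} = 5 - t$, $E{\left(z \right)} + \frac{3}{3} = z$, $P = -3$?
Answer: $- \frac{72052117267}{36676384} \approx -1964.5$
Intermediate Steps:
$E{\left(z \right)} = -1 + z$
$X{\left(Y \right)} = 6$ ($X{\left(Y \right)} = 1 \left(Y - \left(-6 + Y\right)\right) = 1 \cdot 6 = 6$)
$X{\left(P \right)} \left(\frac{3 - 102}{-96 - 83} - 328\right) - \frac{59198}{-409792} = 6 \left(\frac{3 - 102}{-96 - 83} - 328\right) - \frac{59198}{-409792} = 6 \left(- \frac{99}{-179} - 328\right) - 59198 \left(- \frac{1}{409792}\right) = 6 \left(\left(-99\right) \left(- \frac{1}{179}\right) - 328\right) - - \frac{29599}{204896} = 6 \left(\frac{99}{179} - 328\right) + \frac{29599}{204896} = 6 \left(- \frac{58613}{179}\right) + \frac{29599}{204896} = - \frac{351678}{179} + \frac{29599}{204896} = - \frac{72052117267}{36676384}$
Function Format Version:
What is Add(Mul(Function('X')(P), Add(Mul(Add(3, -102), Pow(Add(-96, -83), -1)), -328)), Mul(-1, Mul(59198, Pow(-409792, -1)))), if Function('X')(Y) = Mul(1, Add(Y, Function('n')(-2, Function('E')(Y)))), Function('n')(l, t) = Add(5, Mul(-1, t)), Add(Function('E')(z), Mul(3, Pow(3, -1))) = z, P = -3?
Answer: Rational(-72052117267, 36676384) ≈ -1964.5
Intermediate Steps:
Function('E')(z) = Add(-1, z)
Function('X')(Y) = 6 (Function('X')(Y) = Mul(1, Add(Y, Add(5, Mul(-1, Add(-1, Y))))) = Mul(1, Add(Y, Add(5, Add(1, Mul(-1, Y))))) = Mul(1, Add(Y, Add(6, Mul(-1, Y)))) = Mul(1, 6) = 6)
Add(Mul(Function('X')(P), Add(Mul(Add(3, -102), Pow(Add(-96, -83), -1)), -328)), Mul(-1, Mul(59198, Pow(-409792, -1)))) = Add(Mul(6, Add(Mul(Add(3, -102), Pow(Add(-96, -83), -1)), -328)), Mul(-1, Mul(59198, Pow(-409792, -1)))) = Add(Mul(6, Add(Mul(-99, Pow(-179, -1)), -328)), Mul(-1, Mul(59198, Rational(-1, 409792)))) = Add(Mul(6, Add(Mul(-99, Rational(-1, 179)), -328)), Mul(-1, Rational(-29599, 204896))) = Add(Mul(6, Add(Rational(99, 179), -328)), Rational(29599, 204896)) = Add(Mul(6, Rational(-58613, 179)), Rational(29599, 204896)) = Add(Rational(-351678, 179), Rational(29599, 204896)) = Rational(-72052117267, 36676384)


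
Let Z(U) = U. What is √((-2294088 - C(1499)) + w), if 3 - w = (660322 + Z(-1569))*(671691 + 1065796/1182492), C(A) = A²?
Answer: 4*I*√268541322161656127793/98541 ≈ 6.6519e+5*I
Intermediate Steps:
w = -130806985694880457/295623 (w = 3 - (660322 - 1569)*(671691 + 1065796/1182492) = 3 - 658753*(671691 + 1065796*(1/1182492)) = 3 - 658753*(671691 + 266449/295623) = 3 - 658753*198567574942/295623 = 3 - 1*130806985695767326/295623 = 3 - 130806985695767326/295623 = -130806985694880457/295623 ≈ -4.4248e+11)
√((-2294088 - C(1499)) + w) = √((-2294088 - 1*1499²) - 130806985694880457/295623) = √((-2294088 - 1*2247001) - 130806985694880457/295623) = √((-2294088 - 2247001) - 130806985694880457/295623) = √(-4541089 - 130806985694880457/295623) = √(-130808328145233904/295623) = 4*I*√268541322161656127793/98541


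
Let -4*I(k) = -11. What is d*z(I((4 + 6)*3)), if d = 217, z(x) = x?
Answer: 2387/4 ≈ 596.75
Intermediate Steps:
I(k) = 11/4 (I(k) = -1/4*(-11) = 11/4)
d*z(I((4 + 6)*3)) = 217*(11/4) = 2387/4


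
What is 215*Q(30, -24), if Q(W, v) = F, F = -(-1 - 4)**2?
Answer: -5375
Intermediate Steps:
F = -25 (F = -1*(-5)**2 = -1*25 = -25)
Q(W, v) = -25
215*Q(30, -24) = 215*(-25) = -5375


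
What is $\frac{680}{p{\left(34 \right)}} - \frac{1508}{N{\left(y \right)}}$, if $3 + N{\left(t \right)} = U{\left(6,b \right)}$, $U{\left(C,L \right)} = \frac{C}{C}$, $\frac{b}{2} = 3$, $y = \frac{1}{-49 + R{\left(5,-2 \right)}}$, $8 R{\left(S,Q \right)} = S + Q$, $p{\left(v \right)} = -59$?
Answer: $\frac{43806}{59} \approx 742.47$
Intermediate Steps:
$R{\left(S,Q \right)} = \frac{Q}{8} + \frac{S}{8}$ ($R{\left(S,Q \right)} = \frac{S + Q}{8} = \frac{Q + S}{8} = \frac{Q}{8} + \frac{S}{8}$)
$y = - \frac{8}{389}$ ($y = \frac{1}{-49 + \left(\frac{1}{8} \left(-2\right) + \frac{1}{8} \cdot 5\right)} = \frac{1}{-49 + \left(- \frac{1}{4} + \frac{5}{8}\right)} = \frac{1}{-49 + \frac{3}{8}} = \frac{1}{- \frac{389}{8}} = - \frac{8}{389} \approx -0.020566$)
$b = 6$ ($b = 2 \cdot 3 = 6$)
$U{\left(C,L \right)} = 1$
$N{\left(t \right)} = -2$ ($N{\left(t \right)} = -3 + 1 = -2$)
$\frac{680}{p{\left(34 \right)}} - \frac{1508}{N{\left(y \right)}} = \frac{680}{-59} - \frac{1508}{-2} = 680 \left(- \frac{1}{59}\right) - -754 = - \frac{680}{59} + 754 = \frac{43806}{59}$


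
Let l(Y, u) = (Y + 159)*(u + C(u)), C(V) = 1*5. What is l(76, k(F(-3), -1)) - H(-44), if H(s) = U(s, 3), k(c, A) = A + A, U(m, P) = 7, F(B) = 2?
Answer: 698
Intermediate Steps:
C(V) = 5
k(c, A) = 2*A
H(s) = 7
l(Y, u) = (5 + u)*(159 + Y) (l(Y, u) = (Y + 159)*(u + 5) = (159 + Y)*(5 + u) = (5 + u)*(159 + Y))
l(76, k(F(-3), -1)) - H(-44) = (795 + 5*76 + 159*(2*(-1)) + 76*(2*(-1))) - 1*7 = (795 + 380 + 159*(-2) + 76*(-2)) - 7 = (795 + 380 - 318 - 152) - 7 = 705 - 7 = 698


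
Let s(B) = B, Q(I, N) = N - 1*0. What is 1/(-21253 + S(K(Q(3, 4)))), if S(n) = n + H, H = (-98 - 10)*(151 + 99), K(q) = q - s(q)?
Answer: -1/48253 ≈ -2.0724e-5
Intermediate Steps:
Q(I, N) = N (Q(I, N) = N + 0 = N)
K(q) = 0 (K(q) = q - q = 0)
H = -27000 (H = -108*250 = -27000)
S(n) = -27000 + n (S(n) = n - 27000 = -27000 + n)
1/(-21253 + S(K(Q(3, 4)))) = 1/(-21253 + (-27000 + 0)) = 1/(-21253 - 27000) = 1/(-48253) = -1/48253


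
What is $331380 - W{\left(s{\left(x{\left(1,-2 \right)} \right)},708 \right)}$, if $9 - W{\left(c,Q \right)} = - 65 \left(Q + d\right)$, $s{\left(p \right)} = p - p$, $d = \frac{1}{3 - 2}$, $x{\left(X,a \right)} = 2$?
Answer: $285286$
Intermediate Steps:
$d = 1$ ($d = 1^{-1} = 1$)
$s{\left(p \right)} = 0$
$W{\left(c,Q \right)} = 74 + 65 Q$ ($W{\left(c,Q \right)} = 9 - - 65 \left(Q + 1\right) = 9 - - 65 \left(1 + Q\right) = 9 - \left(-65 - 65 Q\right) = 9 + \left(65 + 65 Q\right) = 74 + 65 Q$)
$331380 - W{\left(s{\left(x{\left(1,-2 \right)} \right)},708 \right)} = 331380 - \left(74 + 65 \cdot 708\right) = 331380 - \left(74 + 46020\right) = 331380 - 46094 = 285286$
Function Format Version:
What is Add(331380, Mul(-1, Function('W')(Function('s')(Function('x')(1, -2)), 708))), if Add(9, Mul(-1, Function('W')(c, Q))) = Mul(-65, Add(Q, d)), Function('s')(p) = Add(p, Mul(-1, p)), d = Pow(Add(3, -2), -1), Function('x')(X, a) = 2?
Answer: 285286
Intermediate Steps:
d = 1 (d = Pow(1, -1) = 1)
Function('s')(p) = 0
Function('W')(c, Q) = Add(74, Mul(65, Q)) (Function('W')(c, Q) = Add(9, Mul(-1, Mul(-65, Add(Q, 1)))) = Add(9, Mul(-1, Mul(-65, Add(1, Q)))) = Add(9, Mul(-1, Add(-65, Mul(-65, Q)))) = Add(9, Add(65, Mul(65, Q))) = Add(74, Mul(65, Q)))
Add(331380, Mul(-1, Function('W')(Function('s')(Function('x')(1, -2)), 708))) = Add(331380, Mul(-1, Add(74, Mul(65, 708)))) = Add(331380, Mul(-1, Add(74, 46020))) = Add(331380, Mul(-1, 46094)) = Add(331380, -46094) = 285286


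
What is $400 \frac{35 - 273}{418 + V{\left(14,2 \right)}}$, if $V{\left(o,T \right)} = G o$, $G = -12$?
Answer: $- \frac{1904}{5} \approx -380.8$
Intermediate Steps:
$V{\left(o,T \right)} = - 12 o$
$400 \frac{35 - 273}{418 + V{\left(14,2 \right)}} = 400 \frac{35 - 273}{418 - 168} = 400 \left(- \frac{238}{418 - 168}\right) = 400 \left(- \frac{238}{250}\right) = 400 \left(\left(-238\right) \frac{1}{250}\right) = 400 \left(- \frac{119}{125}\right) = - \frac{1904}{5}$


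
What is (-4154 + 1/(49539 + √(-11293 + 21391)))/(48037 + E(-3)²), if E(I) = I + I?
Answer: -3398113805201/39325355260293 - √1122/39325355260293 ≈ -0.086410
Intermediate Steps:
E(I) = 2*I
(-4154 + 1/(49539 + √(-11293 + 21391)))/(48037 + E(-3)²) = (-4154 + 1/(49539 + √(-11293 + 21391)))/(48037 + (2*(-3))²) = (-4154 + 1/(49539 + √10098))/(48037 + (-6)²) = (-4154 + 1/(49539 + 3*√1122))/(48037 + 36) = (-4154 + 1/(49539 + 3*√1122))/48073 = (-4154 + 1/(49539 + 3*√1122))*(1/48073) = -4154/48073 + 1/(48073*(49539 + 3*√1122))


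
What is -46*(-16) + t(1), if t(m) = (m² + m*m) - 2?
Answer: 736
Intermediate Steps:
t(m) = -2 + 2*m² (t(m) = (m² + m²) - 2 = 2*m² - 2 = -2 + 2*m²)
-46*(-16) + t(1) = -46*(-16) + (-2 + 2*1²) = 736 + (-2 + 2*1) = 736 + (-2 + 2) = 736 + 0 = 736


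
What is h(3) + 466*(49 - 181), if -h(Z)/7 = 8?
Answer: -61568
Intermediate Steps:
h(Z) = -56 (h(Z) = -7*8 = -56)
h(3) + 466*(49 - 181) = -56 + 466*(49 - 181) = -56 + 466*(-132) = -56 - 61512 = -61568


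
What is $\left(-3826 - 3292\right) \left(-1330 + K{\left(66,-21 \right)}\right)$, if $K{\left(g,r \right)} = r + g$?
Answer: $9146630$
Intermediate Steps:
$K{\left(g,r \right)} = g + r$
$\left(-3826 - 3292\right) \left(-1330 + K{\left(66,-21 \right)}\right) = \left(-3826 - 3292\right) \left(-1330 + \left(66 - 21\right)\right) = - 7118 \left(-1330 + 45\right) = \left(-7118\right) \left(-1285\right) = 9146630$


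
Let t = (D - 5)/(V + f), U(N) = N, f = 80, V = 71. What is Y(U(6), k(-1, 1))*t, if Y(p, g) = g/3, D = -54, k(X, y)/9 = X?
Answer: 177/151 ≈ 1.1722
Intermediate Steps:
k(X, y) = 9*X
Y(p, g) = g/3 (Y(p, g) = g*(1/3) = g/3)
t = -59/151 (t = (-54 - 5)/(71 + 80) = -59/151 ≈ -0.39073)
Y(U(6), k(-1, 1))*t = ((9*(-1))/3)*(-59/151) = ((1/3)*(-9))*(-59/151) = -3*(-59/151) = 177/151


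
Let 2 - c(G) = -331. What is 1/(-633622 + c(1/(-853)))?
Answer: -1/633289 ≈ -1.5791e-6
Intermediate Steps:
c(G) = 333 (c(G) = 2 - 1*(-331) = 2 + 331 = 333)
1/(-633622 + c(1/(-853))) = 1/(-633622 + 333) = 1/(-633289) = -1/633289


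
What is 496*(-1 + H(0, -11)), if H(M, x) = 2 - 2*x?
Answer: 11408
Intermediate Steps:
496*(-1 + H(0, -11)) = 496*(-1 + (2 - 2*(-11))) = 496*(-1 + (2 + 22)) = 496*(-1 + 24) = 496*23 = 11408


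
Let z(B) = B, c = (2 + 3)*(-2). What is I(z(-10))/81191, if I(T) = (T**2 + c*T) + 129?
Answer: 329/81191 ≈ 0.0040522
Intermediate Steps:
c = -10 (c = 5*(-2) = -10)
I(T) = 129 + T**2 - 10*T (I(T) = (T**2 - 10*T) + 129 = 129 + T**2 - 10*T)
I(z(-10))/81191 = (129 + (-10)**2 - 10*(-10))/81191 = (129 + 100 + 100)*(1/81191) = 329*(1/81191) = 329/81191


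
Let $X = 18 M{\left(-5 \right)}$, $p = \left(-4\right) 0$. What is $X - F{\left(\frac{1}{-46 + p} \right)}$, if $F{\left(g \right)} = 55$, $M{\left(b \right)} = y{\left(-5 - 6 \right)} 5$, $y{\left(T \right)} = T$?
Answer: $-1045$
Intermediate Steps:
$p = 0$
$M{\left(b \right)} = -55$ ($M{\left(b \right)} = \left(-5 - 6\right) 5 = \left(-11\right) 5 = -55$)
$X = -990$ ($X = 18 \left(-55\right) = -990$)
$X - F{\left(\frac{1}{-46 + p} \right)} = -990 - 55 = -1045$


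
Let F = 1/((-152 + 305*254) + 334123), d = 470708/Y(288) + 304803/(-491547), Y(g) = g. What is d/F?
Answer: 2643363529331647/3932376 ≈ 6.7220e+8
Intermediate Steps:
d = 19273943501/11797128 (d = 470708/288 + 304803/(-491547) = 470708*(1/288) + 304803*(-1/491547) = 117677/72 - 101601/163849 = 19273943501/11797128 ≈ 1633.8)
F = 1/411441 (F = 1/((-152 + 77470) + 334123) = 1/(77318 + 334123) = 1/411441 ≈ 2.4305e-6)
d/F = 19273943501/(11797128*(1/411441)) = (19273943501/11797128)*411441 = 2643363529331647/3932376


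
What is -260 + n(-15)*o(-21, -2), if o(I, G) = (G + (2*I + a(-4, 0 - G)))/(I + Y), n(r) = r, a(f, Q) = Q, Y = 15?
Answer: -365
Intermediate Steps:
o(I, G) = 2*I/(15 + I) (o(I, G) = (G + (2*I + (0 - G)))/(I + 15) = (G + (2*I - G))/(15 + I) = (G + (-G + 2*I))/(15 + I) = (2*I)/(15 + I) = 2*I/(15 + I))
-260 + n(-15)*o(-21, -2) = -260 - 30*(-21)/(15 - 21) = -260 - 30*(-21)/(-6) = -260 - 30*(-21)*(-1)/6 = -260 - 15*7 = -260 - 105 = -365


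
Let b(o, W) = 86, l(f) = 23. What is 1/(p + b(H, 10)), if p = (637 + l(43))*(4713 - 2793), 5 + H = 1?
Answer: 1/1267286 ≈ 7.8909e-7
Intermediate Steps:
H = -4 (H = -5 + 1 = -4)
p = 1267200 (p = (637 + 23)*(4713 - 2793) = 660*1920 = 1267200)
1/(p + b(H, 10)) = 1/(1267200 + 86) = 1/1267286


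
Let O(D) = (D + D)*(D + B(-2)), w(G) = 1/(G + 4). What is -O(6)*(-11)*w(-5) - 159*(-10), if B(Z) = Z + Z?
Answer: 1326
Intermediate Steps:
B(Z) = 2*Z
w(G) = 1/(4 + G)
O(D) = 2*D*(-4 + D) (O(D) = (D + D)*(D + 2*(-2)) = (2*D)*(D - 4) = (2*D)*(-4 + D) = 2*D*(-4 + D))
-O(6)*(-11)*w(-5) - 159*(-10) = -(2*6*(-4 + 6))*(-11)/(4 - 5) - 159*(-10) = -(2*6*2)*(-11)/(-1) + 1590 = -24*(-11)*(-1) + 1590 = -(-264)*(-1) + 1590 = -1*264 + 1590 = -264 + 1590 = 1326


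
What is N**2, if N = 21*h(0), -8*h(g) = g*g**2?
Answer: 0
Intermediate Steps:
h(g) = -g**3/8 (h(g) = -g*g**2/8 = -g**3/8)
N = 0 (N = 21*(-1/8*0**3) = 21*(-1/8*0) = 21*0 = 0)
N**2 = 0**2 = 0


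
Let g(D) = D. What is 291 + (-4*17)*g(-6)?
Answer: 699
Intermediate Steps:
291 + (-4*17)*g(-6) = 291 - 4*17*(-6) = 291 - 68*(-6) = 291 + 408 = 699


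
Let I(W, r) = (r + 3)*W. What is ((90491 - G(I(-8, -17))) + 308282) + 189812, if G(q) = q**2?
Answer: 576041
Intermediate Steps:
I(W, r) = W*(3 + r) (I(W, r) = (3 + r)*W = W*(3 + r))
((90491 - G(I(-8, -17))) + 308282) + 189812 = ((90491 - (-8*(3 - 17))**2) + 308282) + 189812 = ((90491 - (-8*(-14))**2) + 308282) + 189812 = ((90491 - 1*112**2) + 308282) + 189812 = ((90491 - 1*12544) + 308282) + 189812 = ((90491 - 12544) + 308282) + 189812 = (77947 + 308282) + 189812 = 386229 + 189812 = 576041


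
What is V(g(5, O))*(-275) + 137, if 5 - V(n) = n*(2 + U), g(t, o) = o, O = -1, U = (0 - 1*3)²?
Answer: -4263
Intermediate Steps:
U = 9 (U = (0 - 3)² = (-3)² = 9)
V(n) = 5 - 11*n (V(n) = 5 - n*(2 + 9) = 5 - n*11 = 5 - 11*n)
V(g(5, O))*(-275) + 137 = (5 - 11*(-1))*(-275) + 137 = (5 + 11)*(-275) + 137 = 16*(-275) + 137 = -4400 + 137 = -4263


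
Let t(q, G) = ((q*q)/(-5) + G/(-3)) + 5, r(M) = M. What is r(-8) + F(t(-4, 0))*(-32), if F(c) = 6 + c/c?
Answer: -232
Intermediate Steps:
t(q, G) = 5 - G/3 - q**2/5 (t(q, G) = (q**2*(-1/5) + G*(-1/3)) + 5 = (-q**2/5 - G/3) + 5 = (-G/3 - q**2/5) + 5 = 5 - G/3 - q**2/5)
F(c) = 7 (F(c) = 6 + 1 = 7)
r(-8) + F(t(-4, 0))*(-32) = -8 + 7*(-32) = -8 - 224 = -232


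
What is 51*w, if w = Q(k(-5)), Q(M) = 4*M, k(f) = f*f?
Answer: 5100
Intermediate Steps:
k(f) = f**2
w = 100 (w = 4*(-5)**2 = 4*25 = 100)
51*w = 51*100 = 5100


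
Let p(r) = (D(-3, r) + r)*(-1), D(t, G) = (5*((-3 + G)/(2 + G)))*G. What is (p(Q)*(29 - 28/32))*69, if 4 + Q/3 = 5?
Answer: -46575/8 ≈ -5821.9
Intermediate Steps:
Q = 3 (Q = -12 + 3*5 = -12 + 15 = 3)
D(t, G) = 5*G*(-3 + G)/(2 + G) (D(t, G) = (5*((-3 + G)/(2 + G)))*G = (5*(-3 + G)/(2 + G))*G = 5*G*(-3 + G)/(2 + G))
p(r) = -r - 5*r*(-3 + r)/(2 + r) (p(r) = (5*r*(-3 + r)/(2 + r) + r)*(-1) = (r + 5*r*(-3 + r)/(2 + r))*(-1) = -r - 5*r*(-3 + r)/(2 + r))
(p(Q)*(29 - 28/32))*69 = ((3*(13 - 6*3)/(2 + 3))*(29 - 28/32))*69 = ((3*(13 - 18)/5)*(29 - 28/32))*69 = ((3*(⅕)*(-5))*(29 - 1*7/8))*69 = -3*(29 - 7/8)*69 = -3*225/8*69 = -675/8*69 = -46575/8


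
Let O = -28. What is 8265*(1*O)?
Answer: -231420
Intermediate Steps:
8265*(1*O) = 8265*(1*(-28)) = 8265*(-28) = -231420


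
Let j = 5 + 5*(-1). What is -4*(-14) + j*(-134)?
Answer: 56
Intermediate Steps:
j = 0 (j = 5 - 5 = 0)
-4*(-14) + j*(-134) = -4*(-14) + 0*(-134) = 56 + 0 = 56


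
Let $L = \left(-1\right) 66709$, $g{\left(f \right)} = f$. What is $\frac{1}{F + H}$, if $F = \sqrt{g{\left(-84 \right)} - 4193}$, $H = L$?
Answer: $- \frac{66709}{4450094958} - \frac{i \sqrt{4277}}{4450094958} \approx -1.499 \cdot 10^{-5} - 1.4696 \cdot 10^{-8} i$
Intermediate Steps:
$L = -66709$
$H = -66709$
$F = i \sqrt{4277}$ ($F = \sqrt{-84 - 4193} = \sqrt{-4277} = i \sqrt{4277} \approx 65.399 i$)
$\frac{1}{F + H} = \frac{1}{i \sqrt{4277} - 66709} = \frac{1}{-66709 + i \sqrt{4277}}$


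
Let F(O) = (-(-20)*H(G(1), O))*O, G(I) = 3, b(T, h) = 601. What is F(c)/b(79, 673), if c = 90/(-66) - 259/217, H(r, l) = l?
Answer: 15207680/69884881 ≈ 0.21761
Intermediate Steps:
c = -872/341 (c = 90*(-1/66) - 259*1/217 = -15/11 - 37/31 = -872/341 ≈ -2.5572)
F(O) = 20*O**2 (F(O) = (-(-20)*O)*O = (20*O)*O = 20*O**2)
F(c)/b(79, 673) = (20*(-872/341)**2)/601 = (20*(760384/116281))*(1/601) = (15207680/116281)*(1/601) = 15207680/69884881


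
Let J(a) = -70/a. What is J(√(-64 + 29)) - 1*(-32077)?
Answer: 32077 + 2*I*√35 ≈ 32077.0 + 11.832*I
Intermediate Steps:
J(√(-64 + 29)) - 1*(-32077) = -70/√(-64 + 29) - 1*(-32077) = -70*(-I*√35/35) + 32077 = -(-2)*I*√35 + 32077 = 2*I*√35 + 32077 = 32077 + 2*I*√35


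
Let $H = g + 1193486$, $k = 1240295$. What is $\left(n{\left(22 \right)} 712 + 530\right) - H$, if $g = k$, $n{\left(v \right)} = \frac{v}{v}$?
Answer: $-2432539$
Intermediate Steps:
$n{\left(v \right)} = 1$
$g = 1240295$
$H = 2433781$ ($H = 1240295 + 1193486 = 2433781$)
$\left(n{\left(22 \right)} 712 + 530\right) - H = \left(1 \cdot 712 + 530\right) - 2433781 = \left(712 + 530\right) - 2433781 = 1242 - 2433781 = -2432539$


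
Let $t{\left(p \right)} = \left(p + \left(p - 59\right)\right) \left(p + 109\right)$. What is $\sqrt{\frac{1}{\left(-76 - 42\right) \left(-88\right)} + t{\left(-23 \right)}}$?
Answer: $\frac{i \sqrt{60855119831}}{2596} \approx 95.026 i$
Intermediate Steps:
$t{\left(p \right)} = \left(-59 + 2 p\right) \left(109 + p\right)$ ($t{\left(p \right)} = \left(p + \left(-59 + p\right)\right) \left(109 + p\right) = \left(-59 + 2 p\right) \left(109 + p\right)$)
$\sqrt{\frac{1}{\left(-76 - 42\right) \left(-88\right)} + t{\left(-23 \right)}} = \sqrt{\frac{1}{\left(-76 - 42\right) \left(-88\right)} + \left(-6431 + 2 \left(-23\right)^{2} + 159 \left(-23\right)\right)} = \sqrt{\frac{1}{\left(-76 - 42\right) \left(-88\right)} - 9030} = \sqrt{\frac{1}{\left(-118\right) \left(-88\right)} - 9030} = \sqrt{\frac{1}{10384} - 9030} = \sqrt{- \frac{93767519}{10384}} = \frac{i \sqrt{60855119831}}{2596}$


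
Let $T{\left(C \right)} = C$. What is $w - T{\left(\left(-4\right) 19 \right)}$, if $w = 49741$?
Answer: $49817$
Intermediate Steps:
$w - T{\left(\left(-4\right) 19 \right)} = 49741 - \left(-4\right) 19 = 49741 - -76 = 49741 + 76 = 49817$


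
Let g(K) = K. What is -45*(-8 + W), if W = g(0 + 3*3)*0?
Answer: 360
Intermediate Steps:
W = 0 (W = (0 + 3*3)*0 = (0 + 9)*0 = 9*0 = 0)
-45*(-8 + W) = -45*(-8 + 0) = -45*(-8) = 360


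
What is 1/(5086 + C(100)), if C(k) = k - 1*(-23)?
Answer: 1/5209 ≈ 0.00019198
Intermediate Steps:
C(k) = 23 + k (C(k) = k + 23 = 23 + k)
1/(5086 + C(100)) = 1/(5086 + (23 + 100)) = 1/(5086 + 123) = 1/5209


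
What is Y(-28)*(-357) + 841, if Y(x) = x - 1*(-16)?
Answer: 5125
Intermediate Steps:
Y(x) = 16 + x (Y(x) = x + 16 = 16 + x)
Y(-28)*(-357) + 841 = (16 - 28)*(-357) + 841 = -12*(-357) + 841 = 4284 + 841 = 5125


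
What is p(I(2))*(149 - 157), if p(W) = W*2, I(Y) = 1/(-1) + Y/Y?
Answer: 0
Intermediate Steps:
I(Y) = 0 (I(Y) = 1*(-1) + 1 = -1 + 1 = 0)
p(W) = 2*W
p(I(2))*(149 - 157) = (2*0)*(149 - 157) = 0*(-8) = 0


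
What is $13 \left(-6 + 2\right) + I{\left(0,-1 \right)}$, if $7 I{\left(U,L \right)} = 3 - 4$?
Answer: $- \frac{365}{7} \approx -52.143$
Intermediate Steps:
$I{\left(U,L \right)} = - \frac{1}{7}$ ($I{\left(U,L \right)} = \frac{3 - 4}{7} = \frac{1}{7} \left(-1\right) = - \frac{1}{7}$)
$13 \left(-6 + 2\right) + I{\left(0,-1 \right)} = 13 \left(-6 + 2\right) - \frac{1}{7} = 13 \left(-4\right) - \frac{1}{7} = -52 - \frac{1}{7} = - \frac{365}{7}$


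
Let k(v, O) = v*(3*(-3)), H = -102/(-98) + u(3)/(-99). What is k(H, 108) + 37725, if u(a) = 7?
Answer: 20329069/539 ≈ 37716.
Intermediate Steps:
H = 4706/4851 (H = -102/(-98) + 7/(-99) = -102*(-1/98) + 7*(-1/99) = 51/49 - 7/99 = 4706/4851 ≈ 0.97011)
k(v, O) = -9*v (k(v, O) = v*(-9) = -9*v)
k(H, 108) + 37725 = -9*4706/4851 + 37725 = -4706/539 + 37725 = 20329069/539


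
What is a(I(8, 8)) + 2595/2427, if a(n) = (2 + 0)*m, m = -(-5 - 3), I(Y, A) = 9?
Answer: 13809/809 ≈ 17.069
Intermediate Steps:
m = 8 (m = -1*(-8) = 8)
a(n) = 16 (a(n) = (2 + 0)*8 = 2*8 = 16)
a(I(8, 8)) + 2595/2427 = 16 + 2595/2427 = 16 + 2595*(1/2427) = 16 + 865/809 = 13809/809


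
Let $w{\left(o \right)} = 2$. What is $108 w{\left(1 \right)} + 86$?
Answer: $302$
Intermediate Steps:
$108 w{\left(1 \right)} + 86 = 108 \cdot 2 + 86 = 216 + 86 = 302$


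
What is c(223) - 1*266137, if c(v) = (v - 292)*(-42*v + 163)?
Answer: 368870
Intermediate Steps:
c(v) = (-292 + v)*(163 - 42*v)
c(223) - 1*266137 = (-47596 - 42*223**2 + 12427*223) - 1*266137 = (-47596 - 42*49729 + 2771221) - 266137 = (-47596 - 2088618 + 2771221) - 266137 = 635007 - 266137 = 368870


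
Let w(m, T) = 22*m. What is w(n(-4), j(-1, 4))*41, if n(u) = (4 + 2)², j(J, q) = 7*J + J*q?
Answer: 32472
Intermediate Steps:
n(u) = 36 (n(u) = 6² = 36)
w(n(-4), j(-1, 4))*41 = (22*36)*41 = 792*41 = 32472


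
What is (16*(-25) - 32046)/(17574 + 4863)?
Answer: -32446/22437 ≈ -1.4461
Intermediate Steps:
(16*(-25) - 32046)/(17574 + 4863) = (-400 - 32046)/22437 = -32446*1/22437 = -32446/22437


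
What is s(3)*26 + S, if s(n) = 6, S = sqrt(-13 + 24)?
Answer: 156 + sqrt(11) ≈ 159.32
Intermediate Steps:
S = sqrt(11) ≈ 3.3166
s(3)*26 + S = 6*26 + sqrt(11) = 156 + sqrt(11)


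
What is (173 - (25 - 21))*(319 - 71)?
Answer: 41912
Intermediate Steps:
(173 - (25 - 21))*(319 - 71) = (173 - 1*4)*248 = (173 - 4)*248 = 169*248 = 41912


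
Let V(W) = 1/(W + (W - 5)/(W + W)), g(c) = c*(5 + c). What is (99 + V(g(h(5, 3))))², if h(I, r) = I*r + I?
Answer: 98208119820001/10019809801 ≈ 9801.4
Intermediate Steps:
h(I, r) = I + I*r
V(W) = 1/(W + (-5 + W)/(2*W)) (V(W) = 1/(W + (-5 + W)/((2*W))) = 1/(W + (-5 + W)*(1/(2*W))) = 1/(W + (-5 + W)/(2*W)))
(99 + V(g(h(5, 3))))² = (99 + 2*((5*(1 + 3))*(5 + 5*(1 + 3)))/(-5 + (5*(1 + 3))*(5 + 5*(1 + 3)) + 2*((5*(1 + 3))*(5 + 5*(1 + 3)))²))² = (99 + 2*((5*4)*(5 + 5*4))/(-5 + (5*4)*(5 + 5*4) + 2*((5*4)*(5 + 5*4))²))² = (99 + 2*(20*(5 + 20))/(-5 + 20*(5 + 20) + 2*(20*(5 + 20))²))² = (99 + 2*(20*25)/(-5 + 20*25 + 2*(20*25)²))² = (99 + 2*500/(-5 + 500 + 2*500²))² = (99 + 2*500/(-5 + 500 + 2*250000))² = (99 + 2*500/(-5 + 500 + 500000))² = (99 + 2*500/500495)² = (99 + 2*500*(1/500495))² = (99 + 200/100099)² = (9910001/100099)² = 98208119820001/10019809801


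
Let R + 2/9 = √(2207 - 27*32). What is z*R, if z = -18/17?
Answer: 4/17 - 18*√1343/17 ≈ -38.567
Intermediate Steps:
R = -2/9 + √1343 (R = -2/9 + √(2207 - 27*32) = -2/9 + √(2207 - 864) = -2/9 + √1343 ≈ 36.425)
z = -18/17 (z = -18*1/17 = -18/17 ≈ -1.0588)
z*R = -18*(-2/9 + √1343)/17 = 4/17 - 18*√1343/17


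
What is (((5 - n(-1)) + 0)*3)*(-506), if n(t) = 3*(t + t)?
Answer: -16698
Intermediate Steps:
n(t) = 6*t (n(t) = 3*(2*t) = 6*t)
(((5 - n(-1)) + 0)*3)*(-506) = (((5 - 6*(-1)) + 0)*3)*(-506) = (((5 - 1*(-6)) + 0)*3)*(-506) = (((5 + 6) + 0)*3)*(-506) = ((11 + 0)*3)*(-506) = (11*3)*(-506) = 33*(-506) = -16698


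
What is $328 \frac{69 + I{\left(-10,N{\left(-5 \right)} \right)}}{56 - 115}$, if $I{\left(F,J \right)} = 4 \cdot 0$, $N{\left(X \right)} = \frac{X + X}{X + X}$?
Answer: $- \frac{22632}{59} \approx -383.59$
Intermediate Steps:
$N{\left(X \right)} = 1$ ($N{\left(X \right)} = \frac{2 X}{2 X} = 2 X \frac{1}{2 X} = 1$)
$I{\left(F,J \right)} = 0$
$328 \frac{69 + I{\left(-10,N{\left(-5 \right)} \right)}}{56 - 115} = 328 \frac{69 + 0}{56 - 115} = 328 \frac{69}{-59} = 328 \cdot 69 \left(- \frac{1}{59}\right) = 328 \left(- \frac{69}{59}\right) = - \frac{22632}{59}$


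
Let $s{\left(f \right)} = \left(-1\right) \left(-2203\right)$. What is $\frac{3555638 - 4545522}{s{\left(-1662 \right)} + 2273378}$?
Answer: $- \frac{141412}{325083} \approx -0.435$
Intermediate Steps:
$s{\left(f \right)} = 2203$
$\frac{3555638 - 4545522}{s{\left(-1662 \right)} + 2273378} = \frac{3555638 - 4545522}{2203 + 2273378} = - \frac{989884}{2275581} = \left(-989884\right) \frac{1}{2275581} = - \frac{141412}{325083}$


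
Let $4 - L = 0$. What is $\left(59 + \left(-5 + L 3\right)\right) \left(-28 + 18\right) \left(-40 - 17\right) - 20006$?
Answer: $17614$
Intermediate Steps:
$L = 4$ ($L = 4 - 0 = 4 + 0 = 4$)
$\left(59 + \left(-5 + L 3\right)\right) \left(-28 + 18\right) \left(-40 - 17\right) - 20006 = \left(59 + \left(-5 + 4 \cdot 3\right)\right) \left(-28 + 18\right) \left(-40 - 17\right) - 20006 = \left(59 + \left(-5 + 12\right)\right) \left(\left(-10\right) \left(-57\right)\right) - 20006 = \left(59 + 7\right) 570 - 20006 = 66 \cdot 570 - 20006 = 37620 - 20006 = 17614$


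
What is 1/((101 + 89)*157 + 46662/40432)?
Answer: 2888/86152373 ≈ 3.3522e-5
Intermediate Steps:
1/((101 + 89)*157 + 46662/40432) = 1/(190*157 + 46662*(1/40432)) = 1/(29830 + 3333/2888) = 1/(86152373/2888) = 2888/86152373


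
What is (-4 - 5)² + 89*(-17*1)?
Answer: -1432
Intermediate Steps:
(-4 - 5)² + 89*(-17*1) = (-9)² + 89*(-17) = 81 - 1513 = -1432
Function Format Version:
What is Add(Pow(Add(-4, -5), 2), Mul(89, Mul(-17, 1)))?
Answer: -1432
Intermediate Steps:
Add(Pow(Add(-4, -5), 2), Mul(89, Mul(-17, 1))) = Add(Pow(-9, 2), Mul(89, -17)) = Add(81, -1513) = -1432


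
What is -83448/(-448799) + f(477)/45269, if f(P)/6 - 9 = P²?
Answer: 32446872036/1069299049 ≈ 30.344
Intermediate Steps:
f(P) = 54 + 6*P²
-83448/(-448799) + f(477)/45269 = -83448/(-448799) + (54 + 6*477²)/45269 = -83448*(-1/448799) + (54 + 6*227529)*(1/45269) = 4392/23621 + (54 + 1365174)*(1/45269) = 4392/23621 + 1365228*(1/45269) = 4392/23621 + 1365228/45269 = 32446872036/1069299049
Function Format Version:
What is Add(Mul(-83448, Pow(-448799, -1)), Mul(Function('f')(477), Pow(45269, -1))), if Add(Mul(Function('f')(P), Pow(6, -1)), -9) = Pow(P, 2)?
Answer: Rational(32446872036, 1069299049) ≈ 30.344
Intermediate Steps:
Function('f')(P) = Add(54, Mul(6, Pow(P, 2)))
Add(Mul(-83448, Pow(-448799, -1)), Mul(Function('f')(477), Pow(45269, -1))) = Add(Mul(-83448, Pow(-448799, -1)), Mul(Add(54, Mul(6, Pow(477, 2))), Pow(45269, -1))) = Add(Mul(-83448, Rational(-1, 448799)), Mul(Add(54, Mul(6, 227529)), Rational(1, 45269))) = Add(Rational(4392, 23621), Mul(Add(54, 1365174), Rational(1, 45269))) = Add(Rational(4392, 23621), Mul(1365228, Rational(1, 45269))) = Add(Rational(4392, 23621), Rational(1365228, 45269)) = Rational(32446872036, 1069299049)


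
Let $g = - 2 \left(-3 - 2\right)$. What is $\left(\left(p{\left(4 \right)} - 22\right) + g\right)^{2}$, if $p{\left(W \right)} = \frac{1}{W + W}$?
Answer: $\frac{9025}{64} \approx 141.02$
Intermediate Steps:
$p{\left(W \right)} = \frac{1}{2 W}$
$g = 10$ ($g = \left(-2\right) \left(-5\right) = 10$)
$\left(\left(p{\left(4 \right)} - 22\right) + g\right)^{2} = \left(\left(\frac{1}{2 \cdot 4} - 22\right) + 10\right)^{2} = \left(\left(\frac{1}{2} \cdot \frac{1}{4} - 22\right) + 10\right)^{2} = \left(\left(\frac{1}{8} - 22\right) + 10\right)^{2} = \left(- \frac{175}{8} + 10\right)^{2} = \left(- \frac{95}{8}\right)^{2} = \frac{9025}{64}$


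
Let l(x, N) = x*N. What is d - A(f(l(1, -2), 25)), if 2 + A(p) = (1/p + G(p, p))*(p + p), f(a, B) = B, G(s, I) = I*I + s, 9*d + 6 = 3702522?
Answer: 1136672/3 ≈ 3.7889e+5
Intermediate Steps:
d = 1234172/3 (d = -2/3 + (1/9)*3702522 = -2/3 + 1234174/3 = 1234172/3 ≈ 4.1139e+5)
G(s, I) = s + I**2 (G(s, I) = I**2 + s = s + I**2)
l(x, N) = N*x
A(p) = -2 + 2*p*(p + 1/p + p**2) (A(p) = -2 + (1/p + (p + p**2))*(p + p) = -2 + (p + 1/p + p**2)*(2*p) = -2 + 2*p*(p + 1/p + p**2))
d - A(f(l(1, -2), 25)) = 1234172/3 - 2*25**2*(1 + 25) = 1234172/3 - 2*625*26 = 1234172/3 - 1*32500 = 1234172/3 - 32500 = 1136672/3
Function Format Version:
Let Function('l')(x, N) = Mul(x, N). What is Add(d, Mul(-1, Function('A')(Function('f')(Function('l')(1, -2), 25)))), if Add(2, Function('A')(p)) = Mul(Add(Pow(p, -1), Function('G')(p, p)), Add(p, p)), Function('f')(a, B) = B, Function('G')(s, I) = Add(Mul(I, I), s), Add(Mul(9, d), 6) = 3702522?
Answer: Rational(1136672, 3) ≈ 3.7889e+5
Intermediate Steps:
d = Rational(1234172, 3) (d = Add(Rational(-2, 3), Mul(Rational(1, 9), 3702522)) = Add(Rational(-2, 3), Rational(1234174, 3)) = Rational(1234172, 3) ≈ 4.1139e+5)
Function('G')(s, I) = Add(s, Pow(I, 2)) (Function('G')(s, I) = Add(Pow(I, 2), s) = Add(s, Pow(I, 2)))
Function('l')(x, N) = Mul(N, x)
Function('A')(p) = Add(-2, Mul(2, p, Add(p, Pow(p, -1), Pow(p, 2)))) (Function('A')(p) = Add(-2, Mul(Add(Pow(p, -1), Add(p, Pow(p, 2))), Add(p, p))) = Add(-2, Mul(Add(p, Pow(p, -1), Pow(p, 2)), Mul(2, p))) = Add(-2, Mul(2, p, Add(p, Pow(p, -1), Pow(p, 2)))))
Add(d, Mul(-1, Function('A')(Function('f')(Function('l')(1, -2), 25)))) = Add(Rational(1234172, 3), Mul(-1, Mul(2, Pow(25, 2), Add(1, 25)))) = Add(Rational(1234172, 3), Mul(-1, Mul(2, 625, 26))) = Add(Rational(1234172, 3), Mul(-1, 32500)) = Add(Rational(1234172, 3), -32500) = Rational(1136672, 3)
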